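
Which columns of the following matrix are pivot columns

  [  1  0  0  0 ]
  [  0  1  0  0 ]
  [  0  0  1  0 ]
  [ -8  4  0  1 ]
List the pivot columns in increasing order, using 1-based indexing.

1, 2, 3, 4

ρ4 → ρ4 + 8·ρ1
ρ4 → ρ4 − 4·ρ2
Pivot columns are the columns containing a leading 1.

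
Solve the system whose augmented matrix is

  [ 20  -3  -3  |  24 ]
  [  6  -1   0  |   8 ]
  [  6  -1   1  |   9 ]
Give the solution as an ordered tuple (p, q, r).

(3/2, 1, 1)

R1 := 1/20·R1
  [ 1  -3/20  -3/20  |  6/5 ]
  [ 6     -1      0  |    8 ]
  [ 6     -1      1  |    9 ]
R2 := R2 − 6·R1
  [ 1  -3/20  -3/20  |  6/5 ]
  [ 0  -1/10   9/10  |  4/5 ]
  [ 6     -1      1  |    9 ]
R3 := R3 − 6·R1
  [ 1  -3/20  -3/20  |  6/5 ]
  [ 0  -1/10   9/10  |  4/5 ]
  [ 0  -1/10  19/10  |  9/5 ]
R2 := -10·R2
  [ 1  -3/20  -3/20  |  6/5 ]
  [ 0      1     -9  |   -8 ]
  [ 0  -1/10  19/10  |  9/5 ]
R3 := R3 + 1/10·R2
  [ 1  -3/20  -3/20  |  6/5 ]
  [ 0      1     -9  |   -8 ]
  [ 0      0      1  |    1 ]
R2 := R2 + 9·R3
  [ 1  -3/20  -3/20  |  6/5 ]
  [ 0      1      0  |    1 ]
  [ 0      0      1  |    1 ]
R1 := R1 + 3/20·R3
  [ 1  -3/20  0  |  27/20 ]
  [ 0      1  0  |      1 ]
  [ 0      0  1  |      1 ]
R1 := R1 + 3/20·R2
  [ 1  0  0  |  3/2 ]
  [ 0  1  0  |    1 ]
  [ 0  0  1  |    1 ]
Reading off the last column: p = 3/2, q = 1, r = 1.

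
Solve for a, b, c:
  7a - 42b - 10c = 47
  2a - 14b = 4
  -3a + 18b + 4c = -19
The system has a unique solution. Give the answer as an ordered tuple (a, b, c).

Form the augmented matrix and row-reduce:
  [  7  -42  -10  |   47 ]
  [  2  -14    0  |    4 ]
  [ -3   18    4  |  -19 ]
ρ1 := 1/7·ρ1
  [  1   -6  -10/7  |  47/7 ]
  [  2  -14      0  |     4 ]
  [ -3   18      4  |   -19 ]
ρ2 := ρ2 − 2·ρ1
  [  1  -6  -10/7  |   47/7 ]
  [  0  -2   20/7  |  -66/7 ]
  [ -3  18      4  |    -19 ]
ρ3 := ρ3 + 3·ρ1
  [ 1  -6  -10/7  |   47/7 ]
  [ 0  -2   20/7  |  -66/7 ]
  [ 0   0   -2/7  |    8/7 ]
ρ2 := -1/2·ρ2
  [ 1  -6  -10/7  |  47/7 ]
  [ 0   1  -10/7  |  33/7 ]
  [ 0   0   -2/7  |   8/7 ]
ρ3 := -7/2·ρ3
  [ 1  -6  -10/7  |  47/7 ]
  [ 0   1  -10/7  |  33/7 ]
  [ 0   0      1  |    -4 ]
ρ2 := ρ2 + 10/7·ρ3
  [ 1  -6  -10/7  |  47/7 ]
  [ 0   1      0  |    -1 ]
  [ 0   0      1  |    -4 ]
ρ1 := ρ1 + 10/7·ρ3
  [ 1  -6  0  |   1 ]
  [ 0   1  0  |  -1 ]
  [ 0   0  1  |  -4 ]
ρ1 := ρ1 + 6·ρ2
  [ 1  0  0  |  -5 ]
  [ 0  1  0  |  -1 ]
  [ 0  0  1  |  -4 ]
Reading off the last column: a = -5, b = -1, c = -4.

(-5, -1, -4)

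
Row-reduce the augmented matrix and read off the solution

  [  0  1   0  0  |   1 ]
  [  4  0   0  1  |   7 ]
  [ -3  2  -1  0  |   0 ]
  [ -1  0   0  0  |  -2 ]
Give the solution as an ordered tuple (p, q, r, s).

(2, 1, -4, -1)

ρ1 <=> ρ2
  [  4  0   0  1  |   7 ]
  [  0  1   0  0  |   1 ]
  [ -3  2  -1  0  |   0 ]
  [ -1  0   0  0  |  -2 ]
ρ1 ← 1/4·ρ1
  [  1  0   0  1/4  |  7/4 ]
  [  0  1   0    0  |    1 ]
  [ -3  2  -1    0  |    0 ]
  [ -1  0   0    0  |   -2 ]
ρ3 ← ρ3 + 3·ρ1
  [  1  0   0  1/4  |   7/4 ]
  [  0  1   0    0  |     1 ]
  [  0  2  -1  3/4  |  21/4 ]
  [ -1  0   0    0  |    -2 ]
ρ4 ← ρ4 + ρ1
  [ 1  0   0  1/4  |   7/4 ]
  [ 0  1   0    0  |     1 ]
  [ 0  2  -1  3/4  |  21/4 ]
  [ 0  0   0  1/4  |  -1/4 ]
ρ3 ← ρ3 − 2·ρ2
  [ 1  0   0  1/4  |   7/4 ]
  [ 0  1   0    0  |     1 ]
  [ 0  0  -1  3/4  |  13/4 ]
  [ 0  0   0  1/4  |  -1/4 ]
ρ3 ← -1·ρ3
  [ 1  0  0   1/4  |    7/4 ]
  [ 0  1  0     0  |      1 ]
  [ 0  0  1  -3/4  |  -13/4 ]
  [ 0  0  0   1/4  |   -1/4 ]
ρ4 ← 4·ρ4
  [ 1  0  0   1/4  |    7/4 ]
  [ 0  1  0     0  |      1 ]
  [ 0  0  1  -3/4  |  -13/4 ]
  [ 0  0  0     1  |     -1 ]
ρ3 ← ρ3 + 3/4·ρ4
  [ 1  0  0  1/4  |  7/4 ]
  [ 0  1  0    0  |    1 ]
  [ 0  0  1    0  |   -4 ]
  [ 0  0  0    1  |   -1 ]
ρ1 ← ρ1 − 1/4·ρ4
  [ 1  0  0  0  |   2 ]
  [ 0  1  0  0  |   1 ]
  [ 0  0  1  0  |  -4 ]
  [ 0  0  0  1  |  -1 ]
Reading off the last column: p = 2, q = 1, r = -4, s = -1.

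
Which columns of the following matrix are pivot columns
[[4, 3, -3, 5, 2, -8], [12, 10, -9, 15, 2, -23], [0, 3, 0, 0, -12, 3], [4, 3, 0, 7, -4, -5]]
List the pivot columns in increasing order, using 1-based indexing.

ρ1 → 1/4·ρ1
  [  1  3/4  -3/4  5/4  1/2   -2 ]
  [ 12   10    -9   15    2  -23 ]
  [  0    3     0    0  -12    3 ]
  [  4    3     0    7   -4   -5 ]
ρ2 → ρ2 − 12·ρ1
  [ 1  3/4  -3/4  5/4  1/2  -2 ]
  [ 0    1     0    0   -4   1 ]
  [ 0    3     0    0  -12   3 ]
  [ 4    3     0    7   -4  -5 ]
ρ4 → ρ4 − 4·ρ1
  [ 1  3/4  -3/4  5/4  1/2  -2 ]
  [ 0    1     0    0   -4   1 ]
  [ 0    3     0    0  -12   3 ]
  [ 0    0     3    2   -6   3 ]
ρ3 → ρ3 − 3·ρ2
  [ 1  3/4  -3/4  5/4  1/2  -2 ]
  [ 0    1     0    0   -4   1 ]
  [ 0    0     0    0    0   0 ]
  [ 0    0     3    2   -6   3 ]
ρ3 <=> ρ4
  [ 1  3/4  -3/4  5/4  1/2  -2 ]
  [ 0    1     0    0   -4   1 ]
  [ 0    0     3    2   -6   3 ]
  [ 0    0     0    0    0   0 ]
ρ3 → 1/3·ρ3
  [ 1  3/4  -3/4  5/4  1/2  -2 ]
  [ 0    1     0    0   -4   1 ]
  [ 0    0     1  2/3   -2   1 ]
  [ 0    0     0    0    0   0 ]
ρ1 → ρ1 + 3/4·ρ3
  [ 1  3/4  0  7/4  -1  -5/4 ]
  [ 0    1  0    0  -4     1 ]
  [ 0    0  1  2/3  -2     1 ]
  [ 0    0  0    0   0     0 ]
ρ1 → ρ1 − 3/4·ρ2
  [ 1  0  0  7/4   2  -2 ]
  [ 0  1  0    0  -4   1 ]
  [ 0  0  1  2/3  -2   1 ]
  [ 0  0  0    0   0   0 ]
Pivot columns are the columns containing a leading 1.

1, 2, 3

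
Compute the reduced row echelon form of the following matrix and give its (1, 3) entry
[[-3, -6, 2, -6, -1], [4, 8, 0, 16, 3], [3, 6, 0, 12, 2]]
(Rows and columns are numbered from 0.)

3

ρ1 := -1/3·ρ1
  [ 1  2  -2/3   2  1/3 ]
  [ 4  8     0  16    3 ]
  [ 3  6     0  12    2 ]
ρ2 := ρ2 − 4·ρ1
  [ 1  2  -2/3   2  1/3 ]
  [ 0  0   8/3   8  5/3 ]
  [ 3  6     0  12    2 ]
ρ3 := ρ3 − 3·ρ1
  [ 1  2  -2/3  2  1/3 ]
  [ 0  0   8/3  8  5/3 ]
  [ 0  0     2  6    1 ]
ρ2 := 3/8·ρ2
  [ 1  2  -2/3  2  1/3 ]
  [ 0  0     1  3  5/8 ]
  [ 0  0     2  6    1 ]
ρ3 := ρ3 − 2·ρ2
  [ 1  2  -2/3  2   1/3 ]
  [ 0  0     1  3   5/8 ]
  [ 0  0     0  0  -1/4 ]
ρ3 := -4·ρ3
  [ 1  2  -2/3  2  1/3 ]
  [ 0  0     1  3  5/8 ]
  [ 0  0     0  0    1 ]
ρ2 := ρ2 − 5/8·ρ3
  [ 1  2  -2/3  2  1/3 ]
  [ 0  0     1  3    0 ]
  [ 0  0     0  0    1 ]
ρ1 := ρ1 − 1/3·ρ3
  [ 1  2  -2/3  2  0 ]
  [ 0  0     1  3  0 ]
  [ 0  0     0  0  1 ]
ρ1 := ρ1 + 2/3·ρ2
  [ 1  2  0  4  0 ]
  [ 0  0  1  3  0 ]
  [ 0  0  0  0  1 ]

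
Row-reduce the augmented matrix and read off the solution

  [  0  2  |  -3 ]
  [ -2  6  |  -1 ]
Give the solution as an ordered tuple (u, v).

ρ1 ↔ ρ2
ρ1 := -1/2·ρ1
ρ2 := 1/2·ρ2
ρ1 := ρ1 + 3·ρ2
Reading off the last column: u = -4, v = -3/2.

(-4, -3/2)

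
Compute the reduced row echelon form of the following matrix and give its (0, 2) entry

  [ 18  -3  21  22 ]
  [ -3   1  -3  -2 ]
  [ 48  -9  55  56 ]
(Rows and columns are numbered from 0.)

R1 -> 1/18·R1
  [  1  -1/6  7/6  11/9 ]
  [ -3     1   -3    -2 ]
  [ 48    -9   55    56 ]
R2 -> R2 + 3·R1
  [  1  -1/6  7/6  11/9 ]
  [  0   1/2  1/2   5/3 ]
  [ 48    -9   55    56 ]
R3 -> R3 − 48·R1
  [ 1  -1/6  7/6  11/9 ]
  [ 0   1/2  1/2   5/3 ]
  [ 0    -1   -1  -8/3 ]
R2 -> 2·R2
  [ 1  -1/6  7/6  11/9 ]
  [ 0     1    1  10/3 ]
  [ 0    -1   -1  -8/3 ]
R3 -> R3 + R2
  [ 1  -1/6  7/6  11/9 ]
  [ 0     1    1  10/3 ]
  [ 0     0    0   2/3 ]
R3 -> 3/2·R3
  [ 1  -1/6  7/6  11/9 ]
  [ 0     1    1  10/3 ]
  [ 0     0    0     1 ]
R2 -> R2 − 10/3·R3
  [ 1  -1/6  7/6  11/9 ]
  [ 0     1    1     0 ]
  [ 0     0    0     1 ]
R1 -> R1 − 11/9·R3
  [ 1  -1/6  7/6  0 ]
  [ 0     1    1  0 ]
  [ 0     0    0  1 ]
R1 -> R1 + 1/6·R2
  [ 1  0  4/3  0 ]
  [ 0  1    1  0 ]
  [ 0  0    0  1 ]

4/3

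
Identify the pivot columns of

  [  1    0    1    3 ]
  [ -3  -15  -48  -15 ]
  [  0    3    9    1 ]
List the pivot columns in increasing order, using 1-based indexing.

Add 3 times R1 to R2.
Multiply R2 by -1/15.
Subtract 3 times R2 from R3.
Multiply R3 by -5.
Subtract 2/5 times R3 from R2.
Subtract 3 times R3 from R1.
Pivot columns are the columns containing a leading 1.

1, 2, 4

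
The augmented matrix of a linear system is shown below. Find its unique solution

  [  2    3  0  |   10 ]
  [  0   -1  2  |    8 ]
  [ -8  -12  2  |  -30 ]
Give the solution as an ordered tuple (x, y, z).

(2, 2, 5)

Multiply ρ1 by 1/2.
  [  1  3/2  0  |    5 ]
  [  0   -1  2  |    8 ]
  [ -8  -12  2  |  -30 ]
Add 8 times ρ1 to ρ3.
  [ 1  3/2  0  |   5 ]
  [ 0   -1  2  |   8 ]
  [ 0    0  2  |  10 ]
Multiply ρ2 by -1.
  [ 1  3/2   0  |   5 ]
  [ 0    1  -2  |  -8 ]
  [ 0    0   2  |  10 ]
Multiply ρ3 by 1/2.
  [ 1  3/2   0  |   5 ]
  [ 0    1  -2  |  -8 ]
  [ 0    0   1  |   5 ]
Add 2 times ρ3 to ρ2.
  [ 1  3/2  0  |  5 ]
  [ 0    1  0  |  2 ]
  [ 0    0  1  |  5 ]
Subtract 3/2 times ρ2 from ρ1.
  [ 1  0  0  |  2 ]
  [ 0  1  0  |  2 ]
  [ 0  0  1  |  5 ]
Reading off the last column: x = 2, y = 2, z = 5.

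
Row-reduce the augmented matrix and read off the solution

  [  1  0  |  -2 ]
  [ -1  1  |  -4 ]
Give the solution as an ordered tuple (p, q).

R2 → R2 + R1
Reading off the last column: p = -2, q = -6.

(-2, -6)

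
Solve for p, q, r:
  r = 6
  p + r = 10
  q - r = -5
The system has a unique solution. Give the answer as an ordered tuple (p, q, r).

(4, 1, 6)

Form the augmented matrix and row-reduce:
  [ 0  0   1  |   6 ]
  [ 1  0   1  |  10 ]
  [ 0  1  -1  |  -5 ]
R1 <-> R2
  [ 1  0   1  |  10 ]
  [ 0  0   1  |   6 ]
  [ 0  1  -1  |  -5 ]
R2 <-> R3
  [ 1  0   1  |  10 ]
  [ 0  1  -1  |  -5 ]
  [ 0  0   1  |   6 ]
R2 -> R2 + R3
  [ 1  0  1  |  10 ]
  [ 0  1  0  |   1 ]
  [ 0  0  1  |   6 ]
R1 -> R1 − R3
  [ 1  0  0  |  4 ]
  [ 0  1  0  |  1 ]
  [ 0  0  1  |  6 ]
Reading off the last column: p = 4, q = 1, r = 6.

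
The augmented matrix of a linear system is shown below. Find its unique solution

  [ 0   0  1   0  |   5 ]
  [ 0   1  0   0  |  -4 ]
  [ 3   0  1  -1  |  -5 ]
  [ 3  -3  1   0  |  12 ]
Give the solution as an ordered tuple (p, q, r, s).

R1 <=> R3
  [ 3   0  1  -1  |  -5 ]
  [ 0   1  0   0  |  -4 ]
  [ 0   0  1   0  |   5 ]
  [ 3  -3  1   0  |  12 ]
R1 := 1/3·R1
  [ 1   0  1/3  -1/3  |  -5/3 ]
  [ 0   1    0     0  |    -4 ]
  [ 0   0    1     0  |     5 ]
  [ 3  -3    1     0  |    12 ]
R4 := R4 − 3·R1
  [ 1   0  1/3  -1/3  |  -5/3 ]
  [ 0   1    0     0  |    -4 ]
  [ 0   0    1     0  |     5 ]
  [ 0  -3    0     1  |    17 ]
R4 := R4 + 3·R2
  [ 1  0  1/3  -1/3  |  -5/3 ]
  [ 0  1    0     0  |    -4 ]
  [ 0  0    1     0  |     5 ]
  [ 0  0    0     1  |     5 ]
R1 := R1 + 1/3·R4
  [ 1  0  1/3  0  |   0 ]
  [ 0  1    0  0  |  -4 ]
  [ 0  0    1  0  |   5 ]
  [ 0  0    0  1  |   5 ]
R1 := R1 − 1/3·R3
  [ 1  0  0  0  |  -5/3 ]
  [ 0  1  0  0  |    -4 ]
  [ 0  0  1  0  |     5 ]
  [ 0  0  0  1  |     5 ]
Reading off the last column: p = -5/3, q = -4, r = 5, s = 5.

(-5/3, -4, 5, 5)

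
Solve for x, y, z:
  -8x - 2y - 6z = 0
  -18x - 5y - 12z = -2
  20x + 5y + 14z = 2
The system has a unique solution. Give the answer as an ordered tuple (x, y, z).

Form the augmented matrix and row-reduce:
  [  -8  -2   -6  |   0 ]
  [ -18  -5  -12  |  -2 ]
  [  20   5   14  |   2 ]
R1 ← -1/8·R1
R2 ← R2 + 18·R1
R3 ← R3 − 20·R1
R2 ← -2·R2
R3 ← -1·R3
R2 ← R2 + 3·R3
R1 ← R1 − 3/4·R3
R1 ← R1 − 1/4·R2
Reading off the last column: x = 2, y = -2, z = -2.

(2, -2, -2)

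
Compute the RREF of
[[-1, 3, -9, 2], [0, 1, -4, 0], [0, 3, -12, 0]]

[[1, 0, -3, -2], [0, 1, -4, 0], [0, 0, 0, 0]]

ρ1 → -1·ρ1
  [ 1  -3    9  -2 ]
  [ 0   1   -4   0 ]
  [ 0   3  -12   0 ]
ρ3 → ρ3 − 3·ρ2
  [ 1  -3   9  -2 ]
  [ 0   1  -4   0 ]
  [ 0   0   0   0 ]
ρ1 → ρ1 + 3·ρ2
  [ 1  0  -3  -2 ]
  [ 0  1  -4   0 ]
  [ 0  0   0   0 ]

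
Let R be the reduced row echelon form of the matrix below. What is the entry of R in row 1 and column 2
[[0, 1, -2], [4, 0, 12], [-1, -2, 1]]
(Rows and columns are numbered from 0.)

-2

R1 <-> R2
  [  4   0  12 ]
  [  0   1  -2 ]
  [ -1  -2   1 ]
R1 ← 1/4·R1
  [  1   0   3 ]
  [  0   1  -2 ]
  [ -1  -2   1 ]
R3 ← R3 + R1
  [ 1   0   3 ]
  [ 0   1  -2 ]
  [ 0  -2   4 ]
R3 ← R3 + 2·R2
  [ 1  0   3 ]
  [ 0  1  -2 ]
  [ 0  0   0 ]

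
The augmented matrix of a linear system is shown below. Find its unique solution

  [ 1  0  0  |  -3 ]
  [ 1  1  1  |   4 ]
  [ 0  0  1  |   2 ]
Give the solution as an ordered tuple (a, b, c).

(-3, 5, 2)

Subtract r1 from r2.
Subtract r3 from r2.
Reading off the last column: a = -3, b = 5, c = 2.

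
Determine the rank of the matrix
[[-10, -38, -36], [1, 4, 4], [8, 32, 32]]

r1 -> -1/10·r1
  [ 1  19/5  18/5 ]
  [ 1     4     4 ]
  [ 8    32    32 ]
r2 -> r2 − r1
  [ 1  19/5  18/5 ]
  [ 0   1/5   2/5 ]
  [ 8    32    32 ]
r3 -> r3 − 8·r1
  [ 1  19/5  18/5 ]
  [ 0   1/5   2/5 ]
  [ 0   8/5  16/5 ]
r2 -> 5·r2
  [ 1  19/5  18/5 ]
  [ 0     1     2 ]
  [ 0   8/5  16/5 ]
r3 -> r3 − 8/5·r2
  [ 1  19/5  18/5 ]
  [ 0     1     2 ]
  [ 0     0     0 ]
r1 -> r1 − 19/5·r2
  [ 1  0  -4 ]
  [ 0  1   2 ]
  [ 0  0   0 ]
The reduced form has 2 nonzero rows.

rank = 2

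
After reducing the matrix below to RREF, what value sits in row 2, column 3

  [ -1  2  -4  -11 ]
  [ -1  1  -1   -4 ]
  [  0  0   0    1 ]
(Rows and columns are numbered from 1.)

-3

Multiply R1 by -1.
Add R1 to R2.
Multiply R2 by -1.
Add 7 times R3 to R2.
Subtract 11 times R3 from R1.
Add 2 times R2 to R1.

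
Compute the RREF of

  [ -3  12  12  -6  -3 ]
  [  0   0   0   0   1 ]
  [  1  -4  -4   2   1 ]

R1 ← -1/3·R1
  [ 1  -4  -4  2  1 ]
  [ 0   0   0  0  1 ]
  [ 1  -4  -4  2  1 ]
R3 ← R3 − R1
  [ 1  -4  -4  2  1 ]
  [ 0   0   0  0  1 ]
  [ 0   0   0  0  0 ]
R1 ← R1 − R2
  [ 1  -4  -4  2  0 ]
  [ 0   0   0  0  1 ]
  [ 0   0   0  0  0 ]

[[1, -4, -4, 2, 0], [0, 0, 0, 0, 1], [0, 0, 0, 0, 0]]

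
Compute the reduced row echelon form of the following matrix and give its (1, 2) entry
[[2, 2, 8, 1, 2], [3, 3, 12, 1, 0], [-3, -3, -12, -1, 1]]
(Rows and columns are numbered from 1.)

1

R1 → 1/2·R1
  [  1   1    4  1/2  1 ]
  [  3   3   12    1  0 ]
  [ -3  -3  -12   -1  1 ]
R2 → R2 − 3·R1
  [  1   1    4   1/2   1 ]
  [  0   0    0  -1/2  -3 ]
  [ -3  -3  -12    -1   1 ]
R3 → R3 + 3·R1
  [ 1  1  4   1/2   1 ]
  [ 0  0  0  -1/2  -3 ]
  [ 0  0  0   1/2   4 ]
R2 → -2·R2
  [ 1  1  4  1/2  1 ]
  [ 0  0  0    1  6 ]
  [ 0  0  0  1/2  4 ]
R3 → R3 − 1/2·R2
  [ 1  1  4  1/2  1 ]
  [ 0  0  0    1  6 ]
  [ 0  0  0    0  1 ]
R2 → R2 − 6·R3
  [ 1  1  4  1/2  1 ]
  [ 0  0  0    1  0 ]
  [ 0  0  0    0  1 ]
R1 → R1 − R3
  [ 1  1  4  1/2  0 ]
  [ 0  0  0    1  0 ]
  [ 0  0  0    0  1 ]
R1 → R1 − 1/2·R2
  [ 1  1  4  0  0 ]
  [ 0  0  0  1  0 ]
  [ 0  0  0  0  1 ]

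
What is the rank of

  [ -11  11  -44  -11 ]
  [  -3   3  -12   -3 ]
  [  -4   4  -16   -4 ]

rank = 1

R1 ← -1/11·R1
  [  1  -1    4   1 ]
  [ -3   3  -12  -3 ]
  [ -4   4  -16  -4 ]
R2 ← R2 + 3·R1
  [  1  -1    4   1 ]
  [  0   0    0   0 ]
  [ -4   4  -16  -4 ]
R3 ← R3 + 4·R1
  [ 1  -1  4  1 ]
  [ 0   0  0  0 ]
  [ 0   0  0  0 ]
The reduced form has 1 nonzero row.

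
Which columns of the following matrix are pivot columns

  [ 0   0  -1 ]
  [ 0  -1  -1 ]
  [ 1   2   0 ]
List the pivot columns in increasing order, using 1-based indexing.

1, 2, 3

R1 <=> R3
R2 := -1·R2
R3 := -1·R3
R2 := R2 − R3
R1 := R1 − 2·R2
Pivot columns are the columns containing a leading 1.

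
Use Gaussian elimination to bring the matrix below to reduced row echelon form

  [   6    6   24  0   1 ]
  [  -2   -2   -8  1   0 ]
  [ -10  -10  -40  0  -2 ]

r1 → 1/6·r1
  [   1    1    4  0  1/6 ]
  [  -2   -2   -8  1    0 ]
  [ -10  -10  -40  0   -2 ]
r2 → r2 + 2·r1
  [   1    1    4  0  1/6 ]
  [   0    0    0  1  1/3 ]
  [ -10  -10  -40  0   -2 ]
r3 → r3 + 10·r1
  [ 1  1  4  0   1/6 ]
  [ 0  0  0  1   1/3 ]
  [ 0  0  0  0  -1/3 ]
r3 → -3·r3
  [ 1  1  4  0  1/6 ]
  [ 0  0  0  1  1/3 ]
  [ 0  0  0  0    1 ]
r2 → r2 − 1/3·r3
  [ 1  1  4  0  1/6 ]
  [ 0  0  0  1    0 ]
  [ 0  0  0  0    1 ]
r1 → r1 − 1/6·r3
  [ 1  1  4  0  0 ]
  [ 0  0  0  1  0 ]
  [ 0  0  0  0  1 ]

[[1, 1, 4, 0, 0], [0, 0, 0, 1, 0], [0, 0, 0, 0, 1]]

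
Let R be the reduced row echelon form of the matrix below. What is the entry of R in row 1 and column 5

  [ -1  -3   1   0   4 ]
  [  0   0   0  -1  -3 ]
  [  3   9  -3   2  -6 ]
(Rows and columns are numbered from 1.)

-4

R1 ← -1·R1
R3 ← R3 − 3·R1
R2 ← -1·R2
R3 ← R3 − 2·R2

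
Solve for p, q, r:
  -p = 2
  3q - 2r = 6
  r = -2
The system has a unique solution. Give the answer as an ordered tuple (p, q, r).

Form the augmented matrix and row-reduce:
  [ -1  0   0  |   2 ]
  [  0  3  -2  |   6 ]
  [  0  0   1  |  -2 ]
r1 → -1·r1
r2 → 1/3·r2
r2 → r2 + 2/3·r3
Reading off the last column: p = -2, q = 2/3, r = -2.

(-2, 2/3, -2)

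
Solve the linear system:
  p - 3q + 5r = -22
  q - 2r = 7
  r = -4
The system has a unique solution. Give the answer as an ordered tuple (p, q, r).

(-5, -1, -4)

Form the augmented matrix and row-reduce:
  [ 1  -3   5  |  -22 ]
  [ 0   1  -2  |    7 ]
  [ 0   0   1  |   -4 ]
R2 := R2 + 2·R3
  [ 1  -3  5  |  -22 ]
  [ 0   1  0  |   -1 ]
  [ 0   0  1  |   -4 ]
R1 := R1 − 5·R3
  [ 1  -3  0  |  -2 ]
  [ 0   1  0  |  -1 ]
  [ 0   0  1  |  -4 ]
R1 := R1 + 3·R2
  [ 1  0  0  |  -5 ]
  [ 0  1  0  |  -1 ]
  [ 0  0  1  |  -4 ]
Reading off the last column: p = -5, q = -1, r = -4.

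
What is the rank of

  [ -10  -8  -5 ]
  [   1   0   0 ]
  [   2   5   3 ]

Multiply ρ1 by -1/10.
  [ 1  4/5  1/2 ]
  [ 1    0    0 ]
  [ 2    5    3 ]
Subtract ρ1 from ρ2.
  [ 1   4/5   1/2 ]
  [ 0  -4/5  -1/2 ]
  [ 2     5     3 ]
Subtract 2 times ρ1 from ρ3.
  [ 1   4/5   1/2 ]
  [ 0  -4/5  -1/2 ]
  [ 0  17/5     2 ]
Multiply ρ2 by -5/4.
  [ 1   4/5  1/2 ]
  [ 0     1  5/8 ]
  [ 0  17/5    2 ]
Subtract 17/5 times ρ2 from ρ3.
  [ 1  4/5   1/2 ]
  [ 0    1   5/8 ]
  [ 0    0  -1/8 ]
Multiply ρ3 by -8.
  [ 1  4/5  1/2 ]
  [ 0    1  5/8 ]
  [ 0    0    1 ]
Subtract 5/8 times ρ3 from ρ2.
  [ 1  4/5  1/2 ]
  [ 0    1    0 ]
  [ 0    0    1 ]
Subtract 1/2 times ρ3 from ρ1.
  [ 1  4/5  0 ]
  [ 0    1  0 ]
  [ 0    0  1 ]
Subtract 4/5 times ρ2 from ρ1.
  [ 1  0  0 ]
  [ 0  1  0 ]
  [ 0  0  1 ]
The reduced form has 3 nonzero rows.

rank = 3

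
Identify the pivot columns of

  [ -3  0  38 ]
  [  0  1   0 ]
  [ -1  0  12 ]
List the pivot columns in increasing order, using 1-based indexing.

1, 2, 3

r1 := -1/3·r1
r3 := r3 + r1
r3 := -3/2·r3
r1 := r1 + 38/3·r3
Pivot columns are the columns containing a leading 1.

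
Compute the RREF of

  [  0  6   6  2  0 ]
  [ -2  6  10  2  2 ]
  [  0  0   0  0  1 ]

[[1, 0, -2, 0, 0], [0, 1, 1, 1/3, 0], [0, 0, 0, 0, 1]]

Swap R1 and R2.
  [ -2  6  10  2  2 ]
  [  0  6   6  2  0 ]
  [  0  0   0  0  1 ]
Multiply R1 by -1/2.
  [ 1  -3  -5  -1  -1 ]
  [ 0   6   6   2   0 ]
  [ 0   0   0   0   1 ]
Multiply R2 by 1/6.
  [ 1  -3  -5   -1  -1 ]
  [ 0   1   1  1/3   0 ]
  [ 0   0   0    0   1 ]
Add R3 to R1.
  [ 1  -3  -5   -1  0 ]
  [ 0   1   1  1/3  0 ]
  [ 0   0   0    0  1 ]
Add 3 times R2 to R1.
  [ 1  0  -2    0  0 ]
  [ 0  1   1  1/3  0 ]
  [ 0  0   0    0  1 ]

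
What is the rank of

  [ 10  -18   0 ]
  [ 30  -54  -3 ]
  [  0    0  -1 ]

r1 → 1/10·r1
r2 → r2 − 30·r1
r2 → -1/3·r2
r3 → r3 + r2
The reduced form has 2 nonzero rows.

rank = 2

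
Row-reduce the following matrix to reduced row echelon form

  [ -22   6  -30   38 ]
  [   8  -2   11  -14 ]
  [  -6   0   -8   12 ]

R1 → -1/22·R1
  [  1  -3/11  15/11  -19/11 ]
  [  8     -2     11     -14 ]
  [ -6      0     -8      12 ]
R2 → R2 − 8·R1
  [  1  -3/11  15/11  -19/11 ]
  [  0   2/11   1/11   -2/11 ]
  [ -6      0     -8      12 ]
R3 → R3 + 6·R1
  [ 1   -3/11  15/11  -19/11 ]
  [ 0    2/11   1/11   -2/11 ]
  [ 0  -18/11   2/11   18/11 ]
R2 → 11/2·R2
  [ 1   -3/11  15/11  -19/11 ]
  [ 0       1    1/2      -1 ]
  [ 0  -18/11   2/11   18/11 ]
R3 → R3 + 18/11·R2
  [ 1  -3/11  15/11  -19/11 ]
  [ 0      1    1/2      -1 ]
  [ 0      0      1       0 ]
R2 → R2 − 1/2·R3
  [ 1  -3/11  15/11  -19/11 ]
  [ 0      1      0      -1 ]
  [ 0      0      1       0 ]
R1 → R1 − 15/11·R3
  [ 1  -3/11  0  -19/11 ]
  [ 0      1  0      -1 ]
  [ 0      0  1       0 ]
R1 → R1 + 3/11·R2
  [ 1  0  0  -2 ]
  [ 0  1  0  -1 ]
  [ 0  0  1   0 ]

[[1, 0, 0, -2], [0, 1, 0, -1], [0, 0, 1, 0]]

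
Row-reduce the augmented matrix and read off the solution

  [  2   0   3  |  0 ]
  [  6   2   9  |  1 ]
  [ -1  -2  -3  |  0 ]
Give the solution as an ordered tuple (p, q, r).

(1, 1/2, -2/3)

ρ1 → 1/2·ρ1
ρ2 → ρ2 − 6·ρ1
ρ3 → ρ3 + ρ1
ρ2 → 1/2·ρ2
ρ3 → ρ3 + 2·ρ2
ρ3 → -2/3·ρ3
ρ1 → ρ1 − 3/2·ρ3
Reading off the last column: p = 1, q = 1/2, r = -2/3.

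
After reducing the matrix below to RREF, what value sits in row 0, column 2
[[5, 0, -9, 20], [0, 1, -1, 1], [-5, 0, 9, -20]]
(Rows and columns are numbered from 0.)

Multiply ρ1 by 1/5.
Add 5 times ρ1 to ρ3.

-9/5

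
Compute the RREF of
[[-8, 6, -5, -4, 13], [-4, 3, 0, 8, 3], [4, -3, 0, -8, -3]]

ρ1 := -1/8·ρ1
  [  1  -3/4  5/8  1/2  -13/8 ]
  [ -4     3    0    8      3 ]
  [  4    -3    0   -8     -3 ]
ρ2 := ρ2 + 4·ρ1
  [ 1  -3/4  5/8  1/2  -13/8 ]
  [ 0     0  5/2   10   -7/2 ]
  [ 4    -3    0   -8     -3 ]
ρ3 := ρ3 − 4·ρ1
  [ 1  -3/4   5/8  1/2  -13/8 ]
  [ 0     0   5/2   10   -7/2 ]
  [ 0     0  -5/2  -10    7/2 ]
ρ2 := 2/5·ρ2
  [ 1  -3/4   5/8  1/2  -13/8 ]
  [ 0     0     1    4   -7/5 ]
  [ 0     0  -5/2  -10    7/2 ]
ρ3 := ρ3 + 5/2·ρ2
  [ 1  -3/4  5/8  1/2  -13/8 ]
  [ 0     0    1    4   -7/5 ]
  [ 0     0    0    0      0 ]
ρ1 := ρ1 − 5/8·ρ2
  [ 1  -3/4  0  -2  -3/4 ]
  [ 0     0  1   4  -7/5 ]
  [ 0     0  0   0     0 ]

[[1, -3/4, 0, -2, -3/4], [0, 0, 1, 4, -7/5], [0, 0, 0, 0, 0]]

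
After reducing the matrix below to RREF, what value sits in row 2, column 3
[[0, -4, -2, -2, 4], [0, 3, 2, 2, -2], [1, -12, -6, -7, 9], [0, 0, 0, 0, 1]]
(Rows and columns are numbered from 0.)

1

R1 <=> R3
  [ 1  -12  -6  -7   9 ]
  [ 0    3   2   2  -2 ]
  [ 0   -4  -2  -2   4 ]
  [ 0    0   0   0   1 ]
R2 := 1/3·R2
  [ 1  -12   -6   -7     9 ]
  [ 0    1  2/3  2/3  -2/3 ]
  [ 0   -4   -2   -2     4 ]
  [ 0    0    0    0     1 ]
R3 := R3 + 4·R2
  [ 1  -12   -6   -7     9 ]
  [ 0    1  2/3  2/3  -2/3 ]
  [ 0    0  2/3  2/3   4/3 ]
  [ 0    0    0    0     1 ]
R3 := 3/2·R3
  [ 1  -12   -6   -7     9 ]
  [ 0    1  2/3  2/3  -2/3 ]
  [ 0    0    1    1     2 ]
  [ 0    0    0    0     1 ]
R3 := R3 − 2·R4
  [ 1  -12   -6   -7     9 ]
  [ 0    1  2/3  2/3  -2/3 ]
  [ 0    0    1    1     0 ]
  [ 0    0    0    0     1 ]
R2 := R2 + 2/3·R4
  [ 1  -12   -6   -7  9 ]
  [ 0    1  2/3  2/3  0 ]
  [ 0    0    1    1  0 ]
  [ 0    0    0    0  1 ]
R1 := R1 − 9·R4
  [ 1  -12   -6   -7  0 ]
  [ 0    1  2/3  2/3  0 ]
  [ 0    0    1    1  0 ]
  [ 0    0    0    0  1 ]
R2 := R2 − 2/3·R3
  [ 1  -12  -6  -7  0 ]
  [ 0    1   0   0  0 ]
  [ 0    0   1   1  0 ]
  [ 0    0   0   0  1 ]
R1 := R1 + 6·R3
  [ 1  -12  0  -1  0 ]
  [ 0    1  0   0  0 ]
  [ 0    0  1   1  0 ]
  [ 0    0  0   0  1 ]
R1 := R1 + 12·R2
  [ 1  0  0  -1  0 ]
  [ 0  1  0   0  0 ]
  [ 0  0  1   1  0 ]
  [ 0  0  0   0  1 ]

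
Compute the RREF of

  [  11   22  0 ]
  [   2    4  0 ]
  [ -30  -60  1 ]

ρ1 → 1/11·ρ1
  [   1    2  0 ]
  [   2    4  0 ]
  [ -30  -60  1 ]
ρ2 → ρ2 − 2·ρ1
  [   1    2  0 ]
  [   0    0  0 ]
  [ -30  -60  1 ]
ρ3 → ρ3 + 30·ρ1
  [ 1  2  0 ]
  [ 0  0  0 ]
  [ 0  0  1 ]
ρ2 ↔ ρ3
  [ 1  2  0 ]
  [ 0  0  1 ]
  [ 0  0  0 ]

[[1, 2, 0], [0, 0, 1], [0, 0, 0]]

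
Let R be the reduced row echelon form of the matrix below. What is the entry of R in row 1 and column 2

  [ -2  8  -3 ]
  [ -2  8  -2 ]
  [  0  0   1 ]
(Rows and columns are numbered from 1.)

r1 → -1/2·r1
  [  1  -4  3/2 ]
  [ -2   8   -2 ]
  [  0   0    1 ]
r2 → r2 + 2·r1
  [ 1  -4  3/2 ]
  [ 0   0    1 ]
  [ 0   0    1 ]
r3 → r3 − r2
  [ 1  -4  3/2 ]
  [ 0   0    1 ]
  [ 0   0    0 ]
r1 → r1 − 3/2·r2
  [ 1  -4  0 ]
  [ 0   0  1 ]
  [ 0   0  0 ]

-4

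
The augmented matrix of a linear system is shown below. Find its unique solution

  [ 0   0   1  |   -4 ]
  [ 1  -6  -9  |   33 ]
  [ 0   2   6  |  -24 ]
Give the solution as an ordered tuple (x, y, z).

ρ1 ↔ ρ2
ρ2 ↔ ρ3
ρ2 → 1/2·ρ2
ρ2 → ρ2 − 3·ρ3
ρ1 → ρ1 + 9·ρ3
ρ1 → ρ1 + 6·ρ2
Reading off the last column: x = -3, y = 0, z = -4.

(-3, 0, -4)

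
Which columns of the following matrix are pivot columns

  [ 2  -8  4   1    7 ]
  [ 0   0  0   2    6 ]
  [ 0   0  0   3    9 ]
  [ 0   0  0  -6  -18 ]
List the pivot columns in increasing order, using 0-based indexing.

R1 ← 1/2·R1
  [ 1  -4  2  1/2  7/2 ]
  [ 0   0  0    2    6 ]
  [ 0   0  0    3    9 ]
  [ 0   0  0   -6  -18 ]
R2 ← 1/2·R2
  [ 1  -4  2  1/2  7/2 ]
  [ 0   0  0    1    3 ]
  [ 0   0  0    3    9 ]
  [ 0   0  0   -6  -18 ]
R3 ← R3 − 3·R2
  [ 1  -4  2  1/2  7/2 ]
  [ 0   0  0    1    3 ]
  [ 0   0  0    0    0 ]
  [ 0   0  0   -6  -18 ]
R4 ← R4 + 6·R2
  [ 1  -4  2  1/2  7/2 ]
  [ 0   0  0    1    3 ]
  [ 0   0  0    0    0 ]
  [ 0   0  0    0    0 ]
R1 ← R1 − 1/2·R2
  [ 1  -4  2  0  2 ]
  [ 0   0  0  1  3 ]
  [ 0   0  0  0  0 ]
  [ 0   0  0  0  0 ]
Pivot columns are the columns containing a leading 1.

0, 3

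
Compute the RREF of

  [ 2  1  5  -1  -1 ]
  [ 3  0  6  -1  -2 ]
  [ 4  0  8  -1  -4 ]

Multiply ρ1 by 1/2.
  [ 1  1/2  5/2  -1/2  -1/2 ]
  [ 3    0    6    -1    -2 ]
  [ 4    0    8    -1    -4 ]
Subtract 3 times ρ1 from ρ2.
  [ 1   1/2   5/2  -1/2  -1/2 ]
  [ 0  -3/2  -3/2   1/2  -1/2 ]
  [ 4     0     8    -1    -4 ]
Subtract 4 times ρ1 from ρ3.
  [ 1   1/2   5/2  -1/2  -1/2 ]
  [ 0  -3/2  -3/2   1/2  -1/2 ]
  [ 0    -2    -2     1    -2 ]
Multiply ρ2 by -2/3.
  [ 1  1/2  5/2  -1/2  -1/2 ]
  [ 0    1    1  -1/3   1/3 ]
  [ 0   -2   -2     1    -2 ]
Add 2 times ρ2 to ρ3.
  [ 1  1/2  5/2  -1/2  -1/2 ]
  [ 0    1    1  -1/3   1/3 ]
  [ 0    0    0   1/3  -4/3 ]
Multiply ρ3 by 3.
  [ 1  1/2  5/2  -1/2  -1/2 ]
  [ 0    1    1  -1/3   1/3 ]
  [ 0    0    0     1    -4 ]
Add 1/3 times ρ3 to ρ2.
  [ 1  1/2  5/2  -1/2  -1/2 ]
  [ 0    1    1     0    -1 ]
  [ 0    0    0     1    -4 ]
Add 1/2 times ρ3 to ρ1.
  [ 1  1/2  5/2  0  -5/2 ]
  [ 0    1    1  0    -1 ]
  [ 0    0    0  1    -4 ]
Subtract 1/2 times ρ2 from ρ1.
  [ 1  0  2  0  -2 ]
  [ 0  1  1  0  -1 ]
  [ 0  0  0  1  -4 ]

[[1, 0, 2, 0, -2], [0, 1, 1, 0, -1], [0, 0, 0, 1, -4]]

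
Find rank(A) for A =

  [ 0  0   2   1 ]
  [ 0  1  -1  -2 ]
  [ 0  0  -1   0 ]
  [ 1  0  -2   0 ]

r1 <=> r4
  [ 1  0  -2   0 ]
  [ 0  1  -1  -2 ]
  [ 0  0  -1   0 ]
  [ 0  0   2   1 ]
r3 := -1·r3
  [ 1  0  -2   0 ]
  [ 0  1  -1  -2 ]
  [ 0  0   1   0 ]
  [ 0  0   2   1 ]
r4 := r4 − 2·r3
  [ 1  0  -2   0 ]
  [ 0  1  -1  -2 ]
  [ 0  0   1   0 ]
  [ 0  0   0   1 ]
r2 := r2 + 2·r4
  [ 1  0  -2  0 ]
  [ 0  1  -1  0 ]
  [ 0  0   1  0 ]
  [ 0  0   0  1 ]
r2 := r2 + r3
  [ 1  0  -2  0 ]
  [ 0  1   0  0 ]
  [ 0  0   1  0 ]
  [ 0  0   0  1 ]
r1 := r1 + 2·r3
  [ 1  0  0  0 ]
  [ 0  1  0  0 ]
  [ 0  0  1  0 ]
  [ 0  0  0  1 ]
The reduced form has 4 nonzero rows.

rank = 4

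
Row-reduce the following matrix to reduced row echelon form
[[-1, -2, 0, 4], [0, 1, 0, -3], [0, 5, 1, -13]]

R1 ← -1·R1
  [ 1  2  0   -4 ]
  [ 0  1  0   -3 ]
  [ 0  5  1  -13 ]
R3 ← R3 − 5·R2
  [ 1  2  0  -4 ]
  [ 0  1  0  -3 ]
  [ 0  0  1   2 ]
R1 ← R1 − 2·R2
  [ 1  0  0   2 ]
  [ 0  1  0  -3 ]
  [ 0  0  1   2 ]

[[1, 0, 0, 2], [0, 1, 0, -3], [0, 0, 1, 2]]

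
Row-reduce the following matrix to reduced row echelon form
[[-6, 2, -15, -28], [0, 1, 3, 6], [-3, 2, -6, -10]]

[[1, 0, 0, 2], [0, 1, 0, 2], [0, 0, 1, 4/3]]

r1 -> -1/6·r1
  [  1  -1/3  5/2  14/3 ]
  [  0     1    3     6 ]
  [ -3     2   -6   -10 ]
r3 -> r3 + 3·r1
  [ 1  -1/3  5/2  14/3 ]
  [ 0     1    3     6 ]
  [ 0     1  3/2     4 ]
r3 -> r3 − r2
  [ 1  -1/3   5/2  14/3 ]
  [ 0     1     3     6 ]
  [ 0     0  -3/2    -2 ]
r3 -> -2/3·r3
  [ 1  -1/3  5/2  14/3 ]
  [ 0     1    3     6 ]
  [ 0     0    1   4/3 ]
r2 -> r2 − 3·r3
  [ 1  -1/3  5/2  14/3 ]
  [ 0     1    0     2 ]
  [ 0     0    1   4/3 ]
r1 -> r1 − 5/2·r3
  [ 1  -1/3  0  4/3 ]
  [ 0     1  0    2 ]
  [ 0     0  1  4/3 ]
r1 -> r1 + 1/3·r2
  [ 1  0  0    2 ]
  [ 0  1  0    2 ]
  [ 0  0  1  4/3 ]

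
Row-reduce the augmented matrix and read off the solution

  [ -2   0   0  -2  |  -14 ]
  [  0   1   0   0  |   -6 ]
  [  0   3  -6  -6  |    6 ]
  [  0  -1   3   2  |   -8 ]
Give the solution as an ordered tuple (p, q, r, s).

R1 → -1/2·R1
  [ 1   0   0   1  |   7 ]
  [ 0   1   0   0  |  -6 ]
  [ 0   3  -6  -6  |   6 ]
  [ 0  -1   3   2  |  -8 ]
R3 → R3 − 3·R2
  [ 1   0   0   1  |   7 ]
  [ 0   1   0   0  |  -6 ]
  [ 0   0  -6  -6  |  24 ]
  [ 0  -1   3   2  |  -8 ]
R4 → R4 + R2
  [ 1  0   0   1  |    7 ]
  [ 0  1   0   0  |   -6 ]
  [ 0  0  -6  -6  |   24 ]
  [ 0  0   3   2  |  -14 ]
R3 → -1/6·R3
  [ 1  0  0  1  |    7 ]
  [ 0  1  0  0  |   -6 ]
  [ 0  0  1  1  |   -4 ]
  [ 0  0  3  2  |  -14 ]
R4 → R4 − 3·R3
  [ 1  0  0   1  |   7 ]
  [ 0  1  0   0  |  -6 ]
  [ 0  0  1   1  |  -4 ]
  [ 0  0  0  -1  |  -2 ]
R4 → -1·R4
  [ 1  0  0  1  |   7 ]
  [ 0  1  0  0  |  -6 ]
  [ 0  0  1  1  |  -4 ]
  [ 0  0  0  1  |   2 ]
R3 → R3 − R4
  [ 1  0  0  1  |   7 ]
  [ 0  1  0  0  |  -6 ]
  [ 0  0  1  0  |  -6 ]
  [ 0  0  0  1  |   2 ]
R1 → R1 − R4
  [ 1  0  0  0  |   5 ]
  [ 0  1  0  0  |  -6 ]
  [ 0  0  1  0  |  -6 ]
  [ 0  0  0  1  |   2 ]
Reading off the last column: p = 5, q = -6, r = -6, s = 2.

(5, -6, -6, 2)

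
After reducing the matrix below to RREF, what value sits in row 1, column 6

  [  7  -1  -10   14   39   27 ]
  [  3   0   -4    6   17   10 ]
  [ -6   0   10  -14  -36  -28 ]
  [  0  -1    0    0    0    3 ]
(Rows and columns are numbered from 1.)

-4

Multiply ρ1 by 1/7.
  [  1  -1/7  -10/7    2  39/7  27/7 ]
  [  3     0     -4    6    17    10 ]
  [ -6     0     10  -14   -36   -28 ]
  [  0    -1      0    0     0     3 ]
Subtract 3 times ρ1 from ρ2.
  [  1  -1/7  -10/7    2  39/7   27/7 ]
  [  0   3/7    2/7    0   2/7  -11/7 ]
  [ -6     0     10  -14   -36    -28 ]
  [  0    -1      0    0     0      3 ]
Add 6 times ρ1 to ρ3.
  [ 1  -1/7  -10/7   2   39/7   27/7 ]
  [ 0   3/7    2/7   0    2/7  -11/7 ]
  [ 0  -6/7   10/7  -2  -18/7  -34/7 ]
  [ 0    -1      0   0      0      3 ]
Multiply ρ2 by 7/3.
  [ 1  -1/7  -10/7   2   39/7   27/7 ]
  [ 0     1    2/3   0    2/3  -11/3 ]
  [ 0  -6/7   10/7  -2  -18/7  -34/7 ]
  [ 0    -1      0   0      0      3 ]
Add 6/7 times ρ2 to ρ3.
  [ 1  -1/7  -10/7   2  39/7   27/7 ]
  [ 0     1    2/3   0   2/3  -11/3 ]
  [ 0     0      2  -2    -2     -8 ]
  [ 0    -1      0   0     0      3 ]
Add ρ2 to ρ4.
  [ 1  -1/7  -10/7   2  39/7   27/7 ]
  [ 0     1    2/3   0   2/3  -11/3 ]
  [ 0     0      2  -2    -2     -8 ]
  [ 0     0    2/3   0   2/3   -2/3 ]
Multiply ρ3 by 1/2.
  [ 1  -1/7  -10/7   2  39/7   27/7 ]
  [ 0     1    2/3   0   2/3  -11/3 ]
  [ 0     0      1  -1    -1     -4 ]
  [ 0     0    2/3   0   2/3   -2/3 ]
Subtract 2/3 times ρ3 from ρ4.
  [ 1  -1/7  -10/7    2  39/7   27/7 ]
  [ 0     1    2/3    0   2/3  -11/3 ]
  [ 0     0      1   -1    -1     -4 ]
  [ 0     0      0  2/3   4/3      2 ]
Multiply ρ4 by 3/2.
  [ 1  -1/7  -10/7   2  39/7   27/7 ]
  [ 0     1    2/3   0   2/3  -11/3 ]
  [ 0     0      1  -1    -1     -4 ]
  [ 0     0      0   1     2      3 ]
Add ρ4 to ρ3.
  [ 1  -1/7  -10/7  2  39/7   27/7 ]
  [ 0     1    2/3  0   2/3  -11/3 ]
  [ 0     0      1  0     1     -1 ]
  [ 0     0      0  1     2      3 ]
Subtract 2 times ρ4 from ρ1.
  [ 1  -1/7  -10/7  0  11/7  -15/7 ]
  [ 0     1    2/3  0   2/3  -11/3 ]
  [ 0     0      1  0     1     -1 ]
  [ 0     0      0  1     2      3 ]
Subtract 2/3 times ρ3 from ρ2.
  [ 1  -1/7  -10/7  0  11/7  -15/7 ]
  [ 0     1      0  0     0     -3 ]
  [ 0     0      1  0     1     -1 ]
  [ 0     0      0  1     2      3 ]
Add 10/7 times ρ3 to ρ1.
  [ 1  -1/7  0  0  3  -25/7 ]
  [ 0     1  0  0  0     -3 ]
  [ 0     0  1  0  1     -1 ]
  [ 0     0  0  1  2      3 ]
Add 1/7 times ρ2 to ρ1.
  [ 1  0  0  0  3  -4 ]
  [ 0  1  0  0  0  -3 ]
  [ 0  0  1  0  1  -1 ]
  [ 0  0  0  1  2   3 ]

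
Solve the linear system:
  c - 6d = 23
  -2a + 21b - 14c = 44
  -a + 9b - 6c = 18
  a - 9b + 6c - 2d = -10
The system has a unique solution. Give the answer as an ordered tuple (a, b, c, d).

(6, 2, -1, -4)

Form the augmented matrix and row-reduce:
  [  0   0    1  -6  |   23 ]
  [ -2  21  -14   0  |   44 ]
  [ -1   9   -6   0  |   18 ]
  [  1  -9    6  -2  |  -10 ]
R1 <=> R2
  [ -2  21  -14   0  |   44 ]
  [  0   0    1  -6  |   23 ]
  [ -1   9   -6   0  |   18 ]
  [  1  -9    6  -2  |  -10 ]
R1 := -1/2·R1
  [  1  -21/2   7   0  |  -22 ]
  [  0      0   1  -6  |   23 ]
  [ -1      9  -6   0  |   18 ]
  [  1     -9   6  -2  |  -10 ]
R3 := R3 + R1
  [ 1  -21/2  7   0  |  -22 ]
  [ 0      0  1  -6  |   23 ]
  [ 0   -3/2  1   0  |   -4 ]
  [ 1     -9  6  -2  |  -10 ]
R4 := R4 − R1
  [ 1  -21/2   7   0  |  -22 ]
  [ 0      0   1  -6  |   23 ]
  [ 0   -3/2   1   0  |   -4 ]
  [ 0    3/2  -1  -2  |   12 ]
R2 <=> R3
  [ 1  -21/2   7   0  |  -22 ]
  [ 0   -3/2   1   0  |   -4 ]
  [ 0      0   1  -6  |   23 ]
  [ 0    3/2  -1  -2  |   12 ]
R2 := -2/3·R2
  [ 1  -21/2     7   0  |  -22 ]
  [ 0      1  -2/3   0  |  8/3 ]
  [ 0      0     1  -6  |   23 ]
  [ 0    3/2    -1  -2  |   12 ]
R4 := R4 − 3/2·R2
  [ 1  -21/2     7   0  |  -22 ]
  [ 0      1  -2/3   0  |  8/3 ]
  [ 0      0     1  -6  |   23 ]
  [ 0      0     0  -2  |    8 ]
R4 := -1/2·R4
  [ 1  -21/2     7   0  |  -22 ]
  [ 0      1  -2/3   0  |  8/3 ]
  [ 0      0     1  -6  |   23 ]
  [ 0      0     0   1  |   -4 ]
R3 := R3 + 6·R4
  [ 1  -21/2     7  0  |  -22 ]
  [ 0      1  -2/3  0  |  8/3 ]
  [ 0      0     1  0  |   -1 ]
  [ 0      0     0  1  |   -4 ]
R2 := R2 + 2/3·R3
  [ 1  -21/2  7  0  |  -22 ]
  [ 0      1  0  0  |    2 ]
  [ 0      0  1  0  |   -1 ]
  [ 0      0  0  1  |   -4 ]
R1 := R1 − 7·R3
  [ 1  -21/2  0  0  |  -15 ]
  [ 0      1  0  0  |    2 ]
  [ 0      0  1  0  |   -1 ]
  [ 0      0  0  1  |   -4 ]
R1 := R1 + 21/2·R2
  [ 1  0  0  0  |   6 ]
  [ 0  1  0  0  |   2 ]
  [ 0  0  1  0  |  -1 ]
  [ 0  0  0  1  |  -4 ]
Reading off the last column: a = 6, b = 2, c = -1, d = -4.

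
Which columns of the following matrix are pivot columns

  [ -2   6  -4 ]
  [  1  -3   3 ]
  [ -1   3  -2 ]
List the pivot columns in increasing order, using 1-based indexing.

R1 ← -1/2·R1
  [  1  -3   2 ]
  [  1  -3   3 ]
  [ -1   3  -2 ]
R2 ← R2 − R1
  [  1  -3   2 ]
  [  0   0   1 ]
  [ -1   3  -2 ]
R3 ← R3 + R1
  [ 1  -3  2 ]
  [ 0   0  1 ]
  [ 0   0  0 ]
R1 ← R1 − 2·R2
  [ 1  -3  0 ]
  [ 0   0  1 ]
  [ 0   0  0 ]
Pivot columns are the columns containing a leading 1.

1, 3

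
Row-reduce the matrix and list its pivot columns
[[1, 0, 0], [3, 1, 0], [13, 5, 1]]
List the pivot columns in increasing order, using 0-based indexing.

0, 1, 2

R2 := R2 − 3·R1
R3 := R3 − 13·R1
R3 := R3 − 5·R2
Pivot columns are the columns containing a leading 1.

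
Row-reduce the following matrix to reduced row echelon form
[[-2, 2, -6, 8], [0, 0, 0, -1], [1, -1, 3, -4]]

[[1, -1, 3, 0], [0, 0, 0, 1], [0, 0, 0, 0]]

R1 := -1/2·R1
R3 := R3 − R1
R2 := -1·R2
R1 := R1 + 4·R2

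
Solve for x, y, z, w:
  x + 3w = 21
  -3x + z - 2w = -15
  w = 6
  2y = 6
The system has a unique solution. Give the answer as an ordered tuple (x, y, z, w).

(3, 3, 6, 6)

Form the augmented matrix and row-reduce:
  [  1  0  0   3  |   21 ]
  [ -3  0  1  -2  |  -15 ]
  [  0  0  0   1  |    6 ]
  [  0  2  0   0  |    6 ]
Add 3 times ρ1 to ρ2.
  [ 1  0  0  3  |  21 ]
  [ 0  0  1  7  |  48 ]
  [ 0  0  0  1  |   6 ]
  [ 0  2  0  0  |   6 ]
Swap ρ2 and ρ4.
  [ 1  0  0  3  |  21 ]
  [ 0  2  0  0  |   6 ]
  [ 0  0  0  1  |   6 ]
  [ 0  0  1  7  |  48 ]
Multiply ρ2 by 1/2.
  [ 1  0  0  3  |  21 ]
  [ 0  1  0  0  |   3 ]
  [ 0  0  0  1  |   6 ]
  [ 0  0  1  7  |  48 ]
Swap ρ3 and ρ4.
  [ 1  0  0  3  |  21 ]
  [ 0  1  0  0  |   3 ]
  [ 0  0  1  7  |  48 ]
  [ 0  0  0  1  |   6 ]
Subtract 7 times ρ4 from ρ3.
  [ 1  0  0  3  |  21 ]
  [ 0  1  0  0  |   3 ]
  [ 0  0  1  0  |   6 ]
  [ 0  0  0  1  |   6 ]
Subtract 3 times ρ4 from ρ1.
  [ 1  0  0  0  |  3 ]
  [ 0  1  0  0  |  3 ]
  [ 0  0  1  0  |  6 ]
  [ 0  0  0  1  |  6 ]
Reading off the last column: x = 3, y = 3, z = 6, w = 6.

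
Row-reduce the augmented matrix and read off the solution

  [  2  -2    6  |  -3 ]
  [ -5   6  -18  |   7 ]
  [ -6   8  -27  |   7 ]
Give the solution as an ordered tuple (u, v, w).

R1 := 1/2·R1
  [  1  -1    3  |  -3/2 ]
  [ -5   6  -18  |     7 ]
  [ -6   8  -27  |     7 ]
R2 := R2 + 5·R1
  [  1  -1    3  |  -3/2 ]
  [  0   1   -3  |  -1/2 ]
  [ -6   8  -27  |     7 ]
R3 := R3 + 6·R1
  [ 1  -1   3  |  -3/2 ]
  [ 0   1  -3  |  -1/2 ]
  [ 0   2  -9  |    -2 ]
R3 := R3 − 2·R2
  [ 1  -1   3  |  -3/2 ]
  [ 0   1  -3  |  -1/2 ]
  [ 0   0  -3  |    -1 ]
R3 := -1/3·R3
  [ 1  -1   3  |  -3/2 ]
  [ 0   1  -3  |  -1/2 ]
  [ 0   0   1  |   1/3 ]
R2 := R2 + 3·R3
  [ 1  -1  3  |  -3/2 ]
  [ 0   1  0  |   1/2 ]
  [ 0   0  1  |   1/3 ]
R1 := R1 − 3·R3
  [ 1  -1  0  |  -5/2 ]
  [ 0   1  0  |   1/2 ]
  [ 0   0  1  |   1/3 ]
R1 := R1 + R2
  [ 1  0  0  |   -2 ]
  [ 0  1  0  |  1/2 ]
  [ 0  0  1  |  1/3 ]
Reading off the last column: u = -2, v = 1/2, w = 1/3.

(-2, 1/2, 1/3)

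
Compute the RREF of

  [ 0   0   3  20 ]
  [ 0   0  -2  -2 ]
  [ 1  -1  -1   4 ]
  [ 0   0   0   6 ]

R1 ↔ R3
  [ 1  -1  -1   4 ]
  [ 0   0  -2  -2 ]
  [ 0   0   3  20 ]
  [ 0   0   0   6 ]
R2 -> -1/2·R2
  [ 1  -1  -1   4 ]
  [ 0   0   1   1 ]
  [ 0   0   3  20 ]
  [ 0   0   0   6 ]
R3 -> R3 − 3·R2
  [ 1  -1  -1   4 ]
  [ 0   0   1   1 ]
  [ 0   0   0  17 ]
  [ 0   0   0   6 ]
R3 -> 1/17·R3
  [ 1  -1  -1  4 ]
  [ 0   0   1  1 ]
  [ 0   0   0  1 ]
  [ 0   0   0  6 ]
R4 -> R4 − 6·R3
  [ 1  -1  -1  4 ]
  [ 0   0   1  1 ]
  [ 0   0   0  1 ]
  [ 0   0   0  0 ]
R2 -> R2 − R3
  [ 1  -1  -1  4 ]
  [ 0   0   1  0 ]
  [ 0   0   0  1 ]
  [ 0   0   0  0 ]
R1 -> R1 − 4·R3
  [ 1  -1  -1  0 ]
  [ 0   0   1  0 ]
  [ 0   0   0  1 ]
  [ 0   0   0  0 ]
R1 -> R1 + R2
  [ 1  -1  0  0 ]
  [ 0   0  1  0 ]
  [ 0   0  0  1 ]
  [ 0   0  0  0 ]

[[1, -1, 0, 0], [0, 0, 1, 0], [0, 0, 0, 1], [0, 0, 0, 0]]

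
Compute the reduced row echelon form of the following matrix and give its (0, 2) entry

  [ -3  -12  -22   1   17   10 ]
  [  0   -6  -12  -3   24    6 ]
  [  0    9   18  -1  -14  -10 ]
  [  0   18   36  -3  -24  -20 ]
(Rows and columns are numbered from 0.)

R1 ← -1/3·R1
  [ 1   4  22/3  -1/3  -17/3  -10/3 ]
  [ 0  -6   -12    -3     24      6 ]
  [ 0   9    18    -1    -14    -10 ]
  [ 0  18    36    -3    -24    -20 ]
R2 ← -1/6·R2
  [ 1   4  22/3  -1/3  -17/3  -10/3 ]
  [ 0   1     2   1/2     -4     -1 ]
  [ 0   9    18    -1    -14    -10 ]
  [ 0  18    36    -3    -24    -20 ]
R3 ← R3 − 9·R2
  [ 1   4  22/3   -1/3  -17/3  -10/3 ]
  [ 0   1     2    1/2     -4     -1 ]
  [ 0   0     0  -11/2     22     -1 ]
  [ 0  18    36     -3    -24    -20 ]
R4 ← R4 − 18·R2
  [ 1  4  22/3   -1/3  -17/3  -10/3 ]
  [ 0  1     2    1/2     -4     -1 ]
  [ 0  0     0  -11/2     22     -1 ]
  [ 0  0     0    -12     48     -2 ]
R3 ← -2/11·R3
  [ 1  4  22/3  -1/3  -17/3  -10/3 ]
  [ 0  1     2   1/2     -4     -1 ]
  [ 0  0     0     1     -4   2/11 ]
  [ 0  0     0   -12     48     -2 ]
R4 ← R4 + 12·R3
  [ 1  4  22/3  -1/3  -17/3  -10/3 ]
  [ 0  1     2   1/2     -4     -1 ]
  [ 0  0     0     1     -4   2/11 ]
  [ 0  0     0     0      0   2/11 ]
R4 ← 11/2·R4
  [ 1  4  22/3  -1/3  -17/3  -10/3 ]
  [ 0  1     2   1/2     -4     -1 ]
  [ 0  0     0     1     -4   2/11 ]
  [ 0  0     0     0      0      1 ]
R3 ← R3 − 2/11·R4
  [ 1  4  22/3  -1/3  -17/3  -10/3 ]
  [ 0  1     2   1/2     -4     -1 ]
  [ 0  0     0     1     -4      0 ]
  [ 0  0     0     0      0      1 ]
R2 ← R2 + R4
  [ 1  4  22/3  -1/3  -17/3  -10/3 ]
  [ 0  1     2   1/2     -4      0 ]
  [ 0  0     0     1     -4      0 ]
  [ 0  0     0     0      0      1 ]
R1 ← R1 + 10/3·R4
  [ 1  4  22/3  -1/3  -17/3  0 ]
  [ 0  1     2   1/2     -4  0 ]
  [ 0  0     0     1     -4  0 ]
  [ 0  0     0     0      0  1 ]
R2 ← R2 − 1/2·R3
  [ 1  4  22/3  -1/3  -17/3  0 ]
  [ 0  1     2     0     -2  0 ]
  [ 0  0     0     1     -4  0 ]
  [ 0  0     0     0      0  1 ]
R1 ← R1 + 1/3·R3
  [ 1  4  22/3  0  -7  0 ]
  [ 0  1     2  0  -2  0 ]
  [ 0  0     0  1  -4  0 ]
  [ 0  0     0  0   0  1 ]
R1 ← R1 − 4·R2
  [ 1  0  -2/3  0   1  0 ]
  [ 0  1     2  0  -2  0 ]
  [ 0  0     0  1  -4  0 ]
  [ 0  0     0  0   0  1 ]

-2/3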